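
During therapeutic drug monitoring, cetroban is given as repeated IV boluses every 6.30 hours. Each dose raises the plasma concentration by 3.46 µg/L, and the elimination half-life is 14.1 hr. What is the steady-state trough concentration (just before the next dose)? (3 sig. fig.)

k = ln 2 / 14.1 = 0.04916 hr⁻¹
Fraction remaining after one interval: e^(−kτ) = e^(−0.04916 × 6.30) = 0.7337
R = 1 / (1 − 0.7337) = 3.755
Css,max = 3.46 × 3.755 = 12.99 µg/L
Css,min = Css,max × e^(−kτ) = 12.99 × 0.7337 ≈ 9.53 µg/L

9.53 µg/L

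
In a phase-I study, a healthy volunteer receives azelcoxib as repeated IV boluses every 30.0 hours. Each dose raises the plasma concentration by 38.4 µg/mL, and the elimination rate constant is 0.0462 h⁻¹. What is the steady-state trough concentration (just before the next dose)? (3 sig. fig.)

Fraction remaining after one interval: e^(−kτ) = e^(−0.04620 × 30.0) = 0.2501
R = 1 / (1 − 0.2501) = 1.333
Css,max = 38.4 × 1.333 = 51.21 µg/mL
Css,min = Css,max × e^(−kτ) = 51.21 × 0.2501 ≈ 12.8 µg/mL

12.8 µg/mL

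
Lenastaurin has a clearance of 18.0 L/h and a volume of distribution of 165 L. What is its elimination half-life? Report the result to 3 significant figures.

6.35 hours

k = CL / V = 18.0 / 165 = 0.1091 h⁻¹
t½ = ln 2 / k = ln 2 / 0.1091 ≈ 6.35 hours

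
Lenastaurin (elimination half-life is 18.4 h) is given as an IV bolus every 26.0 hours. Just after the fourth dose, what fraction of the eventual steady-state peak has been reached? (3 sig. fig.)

0.980

k = ln 2 / 18.4 = 0.03767 h⁻¹
f_n = 1 − e^(−nkτ) = 1 − e^(−4 × 0.03767 × 26.0) = 1 − e^(−3.918) = 1 − 0.01989 ≈ 0.980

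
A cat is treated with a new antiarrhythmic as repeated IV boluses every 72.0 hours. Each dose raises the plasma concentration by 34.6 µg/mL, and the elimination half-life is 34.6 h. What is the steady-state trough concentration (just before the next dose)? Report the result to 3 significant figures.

10.7 µg/mL

k = ln 2 / 34.6 = 0.02003 h⁻¹
Fraction remaining after one interval: e^(−kτ) = e^(−0.02003 × 72.0) = 0.2364
R = 1 / (1 − 0.2364) = 1.310
Css,max = 34.6 × 1.310 = 45.31 µg/mL
Css,min = Css,max × e^(−kτ) = 45.31 × 0.2364 ≈ 10.7 µg/mL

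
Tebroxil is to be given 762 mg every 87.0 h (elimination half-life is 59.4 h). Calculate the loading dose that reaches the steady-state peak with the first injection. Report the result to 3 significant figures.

k = ln 2 / 59.4 = 0.01167 h⁻¹
Accumulation ratio R = 1 / (1 − e^(−kτ)) = 1 / (1 − e^(−0.01167×87.0)) = 1 / (1 − 0.3623) = 1.568
Loading dose = maintenance dose × R = 762 × 1.568 ≈ 1190 mg

1190 mg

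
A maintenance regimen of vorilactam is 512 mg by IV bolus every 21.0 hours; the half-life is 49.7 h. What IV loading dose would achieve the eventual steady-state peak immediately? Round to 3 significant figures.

k = ln 2 / 49.7 = 0.01395 h⁻¹
Accumulation ratio R = 1 / (1 − e^(−kτ)) = 1 / (1 − e^(−0.01395×21.0)) = 1 / (1 − 0.7461) = 3.939
Loading dose = maintenance dose × R = 512 × 3.939 ≈ 2020 mg

2020 mg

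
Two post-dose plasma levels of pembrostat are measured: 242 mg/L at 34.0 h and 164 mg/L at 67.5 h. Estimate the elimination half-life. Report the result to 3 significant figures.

k = ln(C₁/C₂) / (t₂ − t₁) = ln(242/164) / (67.5 − 34.0)
  = 0.3891 / 33.50 = 0.01161 h⁻¹
t½ = ln 2 / k = ln 2 / 0.01161 ≈ 59.7 hours

59.7 hours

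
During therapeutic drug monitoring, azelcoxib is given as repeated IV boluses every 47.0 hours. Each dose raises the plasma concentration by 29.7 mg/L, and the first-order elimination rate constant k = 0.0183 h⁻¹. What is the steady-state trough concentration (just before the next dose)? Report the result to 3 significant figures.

21.8 mg/L

Fraction remaining after one interval: e^(−kτ) = e^(−0.01830 × 47.0) = 0.4231
R = 1 / (1 − 0.4231) = 1.733
Css,max = 29.7 × 1.733 = 51.48 mg/L
Css,min = Css,max × e^(−kτ) = 51.48 × 0.4231 ≈ 21.8 mg/L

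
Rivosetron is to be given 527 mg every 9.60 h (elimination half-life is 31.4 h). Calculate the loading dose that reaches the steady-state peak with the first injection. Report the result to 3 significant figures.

k = ln 2 / 31.4 = 0.02207 h⁻¹
Accumulation ratio R = 1 / (1 − e^(−kτ)) = 1 / (1 − e^(−0.02207×9.60)) = 1 / (1 − 0.8090) = 5.236
Loading dose = maintenance dose × R = 527 × 5.236 ≈ 2760 mg

2760 mg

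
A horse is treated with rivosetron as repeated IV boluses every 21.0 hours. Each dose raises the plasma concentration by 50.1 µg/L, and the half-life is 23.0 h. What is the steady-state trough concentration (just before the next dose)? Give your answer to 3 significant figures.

56.7 µg/L

k = ln 2 / 23.0 = 0.03014 h⁻¹
Fraction remaining after one interval: e^(−kτ) = e^(−0.03014 × 21.0) = 0.5311
R = 1 / (1 − 0.5311) = 2.132
Css,max = 50.1 × 2.132 = 106.8 µg/L
Css,min = Css,max × e^(−kτ) = 106.8 × 0.5311 ≈ 56.7 µg/L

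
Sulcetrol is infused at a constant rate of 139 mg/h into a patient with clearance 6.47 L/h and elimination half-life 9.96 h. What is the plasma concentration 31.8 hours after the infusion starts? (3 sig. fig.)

Css = rate / CL = 139 / 6.47 = 21.48 µg/mL
k = ln 2 / 9.96 = 0.06959 h⁻¹
C(t) = Css (1 − e^(−kt)) = 21.48 × (1 − e^(−2.213)) = 21.48 × 0.8906 ≈ 19.1 µg/mL

19.1 µg/mL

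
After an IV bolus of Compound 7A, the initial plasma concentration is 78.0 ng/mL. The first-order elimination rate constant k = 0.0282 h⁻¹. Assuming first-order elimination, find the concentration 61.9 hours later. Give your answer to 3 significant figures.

C(t) = C₀ e^(−kt) = 78.0 × e^(−0.02820 × 61.9) = 78.0 × e^(−1.746) = 78.0 × 0.1745 ≈ 13.6 ng/mL

13.6 ng/mL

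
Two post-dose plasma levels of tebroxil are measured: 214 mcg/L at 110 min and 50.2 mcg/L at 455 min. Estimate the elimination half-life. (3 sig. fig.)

k = ln(C₁/C₂) / (t₂ − t₁) = ln(214/50.2) / (455 − 110)
  = 1.450 / 345.0 = 0.004203 min⁻¹
t½ = ln 2 / k = ln 2 / 0.004203 ≈ 165 minutes

165 minutes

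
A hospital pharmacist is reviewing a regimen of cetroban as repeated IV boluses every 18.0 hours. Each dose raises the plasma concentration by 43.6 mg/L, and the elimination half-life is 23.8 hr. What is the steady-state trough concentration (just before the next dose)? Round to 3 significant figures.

k = ln 2 / 23.8 = 0.02912 hr⁻¹
Fraction remaining after one interval: e^(−kτ) = e^(−0.02912 × 18.0) = 0.5920
R = 1 / (1 − 0.5920) = 2.451
Css,max = 43.6 × 2.451 = 106.9 mg/L
Css,min = Css,max × e^(−kτ) = 106.9 × 0.5920 ≈ 63.3 mg/L

63.3 mg/L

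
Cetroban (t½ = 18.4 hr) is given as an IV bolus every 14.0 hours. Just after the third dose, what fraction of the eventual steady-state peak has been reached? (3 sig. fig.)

k = ln 2 / 18.4 = 0.03767 hr⁻¹
f_n = 1 − e^(−nkτ) = 1 − e^(−3 × 0.03767 × 14.0) = 1 − e^(−1.582) = 1 − 0.2055 ≈ 0.794

0.794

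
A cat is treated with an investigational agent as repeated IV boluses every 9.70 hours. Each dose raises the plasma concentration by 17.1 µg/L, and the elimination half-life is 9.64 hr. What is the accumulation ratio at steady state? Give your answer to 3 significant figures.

1.99

k = ln 2 / 9.64 = 0.07190 hr⁻¹
Fraction remaining after one interval: e^(−kτ) = e^(−0.07190 × 9.70) = 0.4978
R = 1 / (1 − 0.4978) = 1 / 0.5022 ≈ 1.99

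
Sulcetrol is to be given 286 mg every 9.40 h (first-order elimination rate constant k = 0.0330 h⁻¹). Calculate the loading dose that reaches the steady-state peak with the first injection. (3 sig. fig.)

1070 mg

Accumulation ratio R = 1 / (1 − e^(−kτ)) = 1 / (1 − e^(−0.03300×9.40)) = 1 / (1 − 0.7333) = 3.750
Loading dose = maintenance dose × R = 286 × 3.750 ≈ 1070 mg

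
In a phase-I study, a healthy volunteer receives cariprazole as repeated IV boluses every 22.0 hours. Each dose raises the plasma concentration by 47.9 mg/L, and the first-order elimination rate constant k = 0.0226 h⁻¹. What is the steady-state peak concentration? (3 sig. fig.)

Fraction remaining after one interval: e^(−kτ) = e^(−0.02260 × 22.0) = 0.6082
R = 1 / (1 − 0.6082) = 2.553
Css,max = 47.9 × 2.553 ≈ 122 mg/L

122 mg/L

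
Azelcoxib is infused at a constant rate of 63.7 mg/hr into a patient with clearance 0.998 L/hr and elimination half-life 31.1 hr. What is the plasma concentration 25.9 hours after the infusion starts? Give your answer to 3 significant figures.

Css = rate / CL = 63.7 / 0.998 = 63.83 mg/L
k = ln 2 / 31.1 = 0.02229 hr⁻¹
C(t) = Css (1 − e^(−kt)) = 63.83 × (1 − e^(−0.5773)) = 63.83 × 0.4386 ≈ 28.0 mg/L

28.0 mg/L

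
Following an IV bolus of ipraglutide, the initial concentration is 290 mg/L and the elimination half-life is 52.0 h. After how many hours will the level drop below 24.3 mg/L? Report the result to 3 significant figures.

186 hours

k = ln 2 / 52.0 = 0.01333 h⁻¹
C(t) = C₀ e^(−kt)  ⇒  t = ln(C₀/C) / k
t = ln(290/24.3) / 0.01333 = 2.479 / 0.01333 ≈ 186 hours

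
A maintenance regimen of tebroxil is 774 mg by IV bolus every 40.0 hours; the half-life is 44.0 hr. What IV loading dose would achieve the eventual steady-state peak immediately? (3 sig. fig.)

1660 mg

k = ln 2 / 44.0 = 0.01575 hr⁻¹
Accumulation ratio R = 1 / (1 − e^(−kτ)) = 1 / (1 − e^(−0.01575×40.0)) = 1 / (1 − 0.5325) = 2.139
Loading dose = maintenance dose × R = 774 × 2.139 ≈ 1660 mg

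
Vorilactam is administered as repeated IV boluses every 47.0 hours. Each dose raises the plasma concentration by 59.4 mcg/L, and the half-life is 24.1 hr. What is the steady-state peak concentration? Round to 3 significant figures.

k = ln 2 / 24.1 = 0.02876 hr⁻¹
Fraction remaining after one interval: e^(−kτ) = e^(−0.02876 × 47.0) = 0.2588
R = 1 / (1 − 0.2588) = 1.349
Css,max = 59.4 × 1.349 ≈ 80.1 mcg/L

80.1 mcg/L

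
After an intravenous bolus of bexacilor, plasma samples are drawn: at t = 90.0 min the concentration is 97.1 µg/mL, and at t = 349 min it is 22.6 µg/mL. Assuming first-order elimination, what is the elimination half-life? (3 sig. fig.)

123 minutes

k = ln(C₁/C₂) / (t₂ − t₁) = ln(97.1/22.6) / (349 − 90.0)
  = 1.458 / 259.0 = 0.005629 min⁻¹
t½ = ln 2 / k = ln 2 / 0.005629 ≈ 123 minutes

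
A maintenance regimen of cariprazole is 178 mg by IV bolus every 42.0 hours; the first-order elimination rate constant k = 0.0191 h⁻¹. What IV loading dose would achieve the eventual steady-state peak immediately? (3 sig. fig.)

323 mg

Accumulation ratio R = 1 / (1 − e^(−kτ)) = 1 / (1 − e^(−0.01910×42.0)) = 1 / (1 − 0.4483) = 1.813
Loading dose = maintenance dose × R = 178 × 1.813 ≈ 323 mg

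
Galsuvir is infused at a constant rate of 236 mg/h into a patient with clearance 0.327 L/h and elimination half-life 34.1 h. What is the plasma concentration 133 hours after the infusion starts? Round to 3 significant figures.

Css = rate / CL = 236 / 0.327 = 721.7 µg/mL
k = ln 2 / 34.1 = 0.02033 h⁻¹
C(t) = Css (1 − e^(−kt)) = 721.7 × (1 − e^(−2.703)) = 721.7 × 0.9330 ≈ 673 µg/mL

673 µg/mL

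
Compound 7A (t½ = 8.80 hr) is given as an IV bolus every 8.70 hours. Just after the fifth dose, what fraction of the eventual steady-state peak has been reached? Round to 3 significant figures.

k = ln 2 / 8.80 = 0.07877 hr⁻¹
f_n = 1 − e^(−nkτ) = 1 − e^(−5 × 0.07877 × 8.70) = 1 − e^(−3.426) = 1 − 0.03251 ≈ 0.967

0.967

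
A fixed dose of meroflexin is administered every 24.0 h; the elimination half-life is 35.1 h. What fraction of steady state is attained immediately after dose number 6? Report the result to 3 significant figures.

k = ln 2 / 35.1 = 0.01975 h⁻¹
f_n = 1 − e^(−nkτ) = 1 − e^(−6 × 0.01975 × 24.0) = 1 − e^(−2.844) = 1 − 0.05821 ≈ 0.942

0.942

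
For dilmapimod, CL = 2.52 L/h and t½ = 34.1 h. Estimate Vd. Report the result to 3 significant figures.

k = ln 2 / t½ = ln 2 / 34.1 = 0.02033 h⁻¹
V = CL / k = 2.52 / 0.02033 ≈ 124 L

124 L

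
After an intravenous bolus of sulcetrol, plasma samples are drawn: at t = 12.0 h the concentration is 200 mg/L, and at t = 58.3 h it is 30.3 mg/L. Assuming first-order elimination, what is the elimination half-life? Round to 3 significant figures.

17.0 hours

k = ln(C₁/C₂) / (t₂ − t₁) = ln(200/30.3) / (58.3 − 12.0)
  = 1.887 / 46.30 = 0.04076 h⁻¹
t½ = ln 2 / k = ln 2 / 0.04076 ≈ 17.0 hours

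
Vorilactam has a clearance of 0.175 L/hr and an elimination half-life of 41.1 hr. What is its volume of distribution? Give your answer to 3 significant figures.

10.4 L

k = ln 2 / t½ = ln 2 / 41.1 = 0.01686 hr⁻¹
V = CL / k = 0.175 / 0.01686 ≈ 10.4 L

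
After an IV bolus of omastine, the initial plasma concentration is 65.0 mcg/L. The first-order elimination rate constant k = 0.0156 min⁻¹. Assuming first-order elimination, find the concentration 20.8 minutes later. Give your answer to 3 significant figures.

C(t) = C₀ e^(−kt) = 65.0 × e^(−0.01560 × 20.8) = 65.0 × e^(−0.3245) = 65.0 × 0.7229 ≈ 47.0 mcg/L

47.0 mcg/L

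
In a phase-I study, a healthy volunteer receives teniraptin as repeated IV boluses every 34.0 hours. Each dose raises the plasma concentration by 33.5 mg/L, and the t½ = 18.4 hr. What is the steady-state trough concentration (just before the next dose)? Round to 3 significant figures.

12.9 mg/L

k = ln 2 / 18.4 = 0.03767 hr⁻¹
Fraction remaining after one interval: e^(−kτ) = e^(−0.03767 × 34.0) = 0.2778
R = 1 / (1 − 0.2778) = 1.385
Css,max = 33.5 × 1.385 = 46.39 mg/L
Css,min = Css,max × e^(−kτ) = 46.39 × 0.2778 ≈ 12.9 mg/L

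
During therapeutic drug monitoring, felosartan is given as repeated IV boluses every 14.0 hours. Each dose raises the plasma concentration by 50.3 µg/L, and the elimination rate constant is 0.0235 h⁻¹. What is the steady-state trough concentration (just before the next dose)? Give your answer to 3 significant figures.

129 µg/L

Fraction remaining after one interval: e^(−kτ) = e^(−0.02350 × 14.0) = 0.7196
R = 1 / (1 − 0.7196) = 3.567
Css,max = 50.3 × 3.567 = 179.4 µg/L
Css,min = Css,max × e^(−kτ) = 179.4 × 0.7196 ≈ 129 µg/L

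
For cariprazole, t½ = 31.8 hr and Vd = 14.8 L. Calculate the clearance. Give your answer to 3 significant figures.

k = ln 2 / t½ = ln 2 / 31.8 = 0.02180 hr⁻¹
CL = k · V = 0.02180 × 14.8 ≈ 0.323 L/hr

0.323 L/hr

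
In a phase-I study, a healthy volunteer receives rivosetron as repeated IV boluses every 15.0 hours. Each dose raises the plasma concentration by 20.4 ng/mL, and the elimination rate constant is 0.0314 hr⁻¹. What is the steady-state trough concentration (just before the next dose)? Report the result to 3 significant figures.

33.9 ng/mL

Fraction remaining after one interval: e^(−kτ) = e^(−0.03140 × 15.0) = 0.6244
R = 1 / (1 − 0.6244) = 2.662
Css,max = 20.4 × 2.662 = 54.31 ng/mL
Css,min = Css,max × e^(−kτ) = 54.31 × 0.6244 ≈ 33.9 ng/mL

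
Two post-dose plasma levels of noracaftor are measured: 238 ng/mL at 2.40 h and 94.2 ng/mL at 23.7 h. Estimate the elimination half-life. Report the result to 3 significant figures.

k = ln(C₁/C₂) / (t₂ − t₁) = ln(238/94.2) / (23.7 − 2.40)
  = 0.9269 / 21.30 = 0.04351 h⁻¹
t½ = ln 2 / k = ln 2 / 0.04351 ≈ 15.9 hours

15.9 hours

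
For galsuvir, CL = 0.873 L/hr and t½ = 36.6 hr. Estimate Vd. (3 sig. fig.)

46.1 L

k = ln 2 / t½ = ln 2 / 36.6 = 0.01894 hr⁻¹
V = CL / k = 0.873 / 0.01894 ≈ 46.1 L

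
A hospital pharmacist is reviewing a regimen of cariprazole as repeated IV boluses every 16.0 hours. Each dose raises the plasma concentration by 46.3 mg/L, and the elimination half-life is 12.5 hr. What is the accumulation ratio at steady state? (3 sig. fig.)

k = ln 2 / 12.5 = 0.05545 hr⁻¹
Fraction remaining after one interval: e^(−kτ) = e^(−0.05545 × 16.0) = 0.4118
R = 1 / (1 − 0.4118) = 1 / 0.5882 ≈ 1.70

1.70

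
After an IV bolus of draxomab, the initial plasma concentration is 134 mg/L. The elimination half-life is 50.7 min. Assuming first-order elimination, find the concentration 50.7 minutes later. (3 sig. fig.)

67.0 mg/L

k = ln 2 / 50.7 = 0.01367 min⁻¹
C(t) = C₀ e^(−kt) = 134 × e^(−0.01367 × 50.7) = 134 × e^(−0.6931) = 134 × 0.5000 ≈ 67.0 mg/L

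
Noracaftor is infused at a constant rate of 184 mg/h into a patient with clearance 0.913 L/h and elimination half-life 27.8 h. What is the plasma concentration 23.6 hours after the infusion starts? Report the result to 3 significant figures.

Css = rate / CL = 184 / 0.913 = 201.5 µg/mL
k = ln 2 / 27.8 = 0.02493 h⁻¹
C(t) = Css (1 − e^(−kt)) = 201.5 × (1 − e^(−0.5884)) = 201.5 × 0.4448 ≈ 89.6 µg/mL

89.6 µg/mL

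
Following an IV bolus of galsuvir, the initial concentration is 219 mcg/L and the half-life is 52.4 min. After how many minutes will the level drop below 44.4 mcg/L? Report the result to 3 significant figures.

121 minutes

k = ln 2 / 52.4 = 0.01323 min⁻¹
C(t) = C₀ e^(−kt)  ⇒  t = ln(C₀/C) / k
t = ln(219/44.4) / 0.01323 = 1.596 / 0.01323 ≈ 121 minutes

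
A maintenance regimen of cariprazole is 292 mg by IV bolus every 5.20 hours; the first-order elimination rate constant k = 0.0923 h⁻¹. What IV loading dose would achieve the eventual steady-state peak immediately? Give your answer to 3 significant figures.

766 mg

Accumulation ratio R = 1 / (1 − e^(−kτ)) = 1 / (1 − e^(−0.09230×5.20)) = 1 / (1 − 0.6188) = 2.623
Loading dose = maintenance dose × R = 292 × 2.623 ≈ 766 mg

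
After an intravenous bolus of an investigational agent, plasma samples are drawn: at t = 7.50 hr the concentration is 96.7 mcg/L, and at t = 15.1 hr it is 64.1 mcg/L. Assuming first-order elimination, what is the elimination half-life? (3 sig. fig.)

k = ln(C₁/C₂) / (t₂ − t₁) = ln(96.7/64.1) / (15.1 − 7.50)
  = 0.4112 / 7.600 = 0.05410 hr⁻¹
t½ = ln 2 / k = ln 2 / 0.05410 ≈ 12.8 hours

12.8 hours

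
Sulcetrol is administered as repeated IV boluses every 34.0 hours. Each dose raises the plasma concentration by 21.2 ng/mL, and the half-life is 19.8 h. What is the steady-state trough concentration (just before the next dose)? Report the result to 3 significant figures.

9.27 ng/mL

k = ln 2 / 19.8 = 0.03501 h⁻¹
Fraction remaining after one interval: e^(−kτ) = e^(−0.03501 × 34.0) = 0.3041
R = 1 / (1 − 0.3041) = 1.437
Css,max = 21.2 × 1.437 = 30.47 ng/mL
Css,min = Css,max × e^(−kτ) = 30.47 × 0.3041 ≈ 9.27 ng/mL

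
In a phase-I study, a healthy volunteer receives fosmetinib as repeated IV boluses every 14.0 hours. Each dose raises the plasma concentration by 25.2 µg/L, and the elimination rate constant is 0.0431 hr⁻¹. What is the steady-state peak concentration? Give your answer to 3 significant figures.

Fraction remaining after one interval: e^(−kτ) = e^(−0.04310 × 14.0) = 0.5469
R = 1 / (1 − 0.5469) = 2.207
Css,max = 25.2 × 2.207 ≈ 55.6 µg/L

55.6 µg/L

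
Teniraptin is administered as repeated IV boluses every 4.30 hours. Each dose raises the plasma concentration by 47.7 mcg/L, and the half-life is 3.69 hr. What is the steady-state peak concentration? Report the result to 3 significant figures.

86.1 mcg/L

k = ln 2 / 3.69 = 0.1878 hr⁻¹
Fraction remaining after one interval: e^(−kτ) = e^(−0.1878 × 4.30) = 0.4459
R = 1 / (1 − 0.4459) = 1.805
Css,max = 47.7 × 1.805 ≈ 86.1 mcg/L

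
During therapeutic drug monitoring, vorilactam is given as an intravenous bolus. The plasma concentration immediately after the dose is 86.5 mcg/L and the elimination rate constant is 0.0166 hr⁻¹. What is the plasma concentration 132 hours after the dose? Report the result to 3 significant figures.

9.67 mcg/L

C(t) = C₀ e^(−kt) = 86.5 × e^(−0.01660 × 132) = 86.5 × e^(−2.191) = 86.5 × 0.1118 ≈ 9.67 mcg/L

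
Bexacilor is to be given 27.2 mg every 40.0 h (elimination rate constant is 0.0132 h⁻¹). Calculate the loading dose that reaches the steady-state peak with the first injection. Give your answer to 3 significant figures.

Accumulation ratio R = 1 / (1 − e^(−kτ)) = 1 / (1 − e^(−0.01320×40.0)) = 1 / (1 − 0.5898) = 2.438
Loading dose = maintenance dose × R = 27.2 × 2.438 ≈ 66.3 mg

66.3 mg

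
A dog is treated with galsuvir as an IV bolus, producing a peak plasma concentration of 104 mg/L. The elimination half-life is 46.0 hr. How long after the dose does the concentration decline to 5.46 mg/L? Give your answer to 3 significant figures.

196 hours

k = ln 2 / 46.0 = 0.01507 hr⁻¹
C(t) = C₀ e^(−kt)  ⇒  t = ln(C₀/C) / k
t = ln(104/5.46) / 0.01507 = 2.947 / 0.01507 ≈ 196 hours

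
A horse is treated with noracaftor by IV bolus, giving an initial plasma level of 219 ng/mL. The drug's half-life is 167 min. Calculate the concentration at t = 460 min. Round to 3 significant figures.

k = ln 2 / 167 = 0.004151 min⁻¹
460 min is 2.754 half-lives, so C = 219 × (1/2)^2.754 = 219 × 0.1482 ≈ 32.5 ng/mL

32.5 ng/mL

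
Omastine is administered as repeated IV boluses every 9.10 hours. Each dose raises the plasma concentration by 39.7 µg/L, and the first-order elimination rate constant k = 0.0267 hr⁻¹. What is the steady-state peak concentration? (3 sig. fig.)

184 µg/L

Fraction remaining after one interval: e^(−kτ) = e^(−0.02670 × 9.10) = 0.7843
R = 1 / (1 − 0.7843) = 4.636
Css,max = 39.7 × 4.636 ≈ 184 µg/L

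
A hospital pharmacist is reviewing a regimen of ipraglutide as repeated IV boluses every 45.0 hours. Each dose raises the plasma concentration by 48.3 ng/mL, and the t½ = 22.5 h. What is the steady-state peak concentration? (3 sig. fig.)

64.4 ng/mL

k = ln 2 / 22.5 = 0.03081 h⁻¹
Fraction remaining after one interval: e^(−kτ) = e^(−0.03081 × 45.0) = 0.2500
R = 1 / (1 − 0.2500) = 1.333
Css,max = 48.3 × 1.333 ≈ 64.4 ng/mL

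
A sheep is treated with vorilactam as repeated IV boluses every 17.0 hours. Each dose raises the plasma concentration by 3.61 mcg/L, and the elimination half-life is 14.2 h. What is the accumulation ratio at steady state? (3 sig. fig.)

1.77

k = ln 2 / 14.2 = 0.04881 h⁻¹
Fraction remaining after one interval: e^(−kτ) = e^(−0.04881 × 17.0) = 0.4361
R = 1 / (1 − 0.4361) = 1 / 0.5639 ≈ 1.77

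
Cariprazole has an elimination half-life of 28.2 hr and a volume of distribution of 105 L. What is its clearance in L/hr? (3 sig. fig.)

k = ln 2 / t½ = ln 2 / 28.2 = 0.02458 hr⁻¹
CL = k · V = 0.02458 × 105 ≈ 2.58 L/hr

2.58 L/hr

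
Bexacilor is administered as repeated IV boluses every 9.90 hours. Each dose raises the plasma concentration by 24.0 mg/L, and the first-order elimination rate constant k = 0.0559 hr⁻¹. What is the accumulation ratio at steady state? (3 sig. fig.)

Fraction remaining after one interval: e^(−kτ) = e^(−0.05590 × 9.90) = 0.5750
R = 1 / (1 − 0.5750) = 1 / 0.4250 ≈ 2.35

2.35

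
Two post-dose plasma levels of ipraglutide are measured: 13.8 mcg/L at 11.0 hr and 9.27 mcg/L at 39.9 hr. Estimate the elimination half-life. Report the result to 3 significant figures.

k = ln(C₁/C₂) / (t₂ − t₁) = ln(13.8/9.27) / (39.9 − 11.0)
  = 0.3979 / 28.90 = 0.01377 hr⁻¹
t½ = ln 2 / k = ln 2 / 0.01377 ≈ 50.3 hours

50.3 hours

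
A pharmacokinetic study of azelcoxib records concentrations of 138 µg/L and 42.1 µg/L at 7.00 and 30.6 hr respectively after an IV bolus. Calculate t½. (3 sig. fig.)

k = ln(C₁/C₂) / (t₂ − t₁) = ln(138/42.1) / (30.6 − 7.00)
  = 1.187 / 23.60 = 0.05031 hr⁻¹
t½ = ln 2 / k = ln 2 / 0.05031 ≈ 13.8 hours

13.8 hours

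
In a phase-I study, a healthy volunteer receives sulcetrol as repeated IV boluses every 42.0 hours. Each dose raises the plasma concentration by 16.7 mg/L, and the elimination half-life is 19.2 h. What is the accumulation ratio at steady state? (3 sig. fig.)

k = ln 2 / 19.2 = 0.03610 h⁻¹
Fraction remaining after one interval: e^(−kτ) = e^(−0.03610 × 42.0) = 0.2195
R = 1 / (1 − 0.2195) = 1 / 0.7805 ≈ 1.28

1.28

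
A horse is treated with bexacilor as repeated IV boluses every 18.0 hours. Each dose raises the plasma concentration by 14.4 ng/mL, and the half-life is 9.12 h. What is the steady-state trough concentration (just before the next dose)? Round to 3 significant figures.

k = ln 2 / 9.12 = 0.07600 h⁻¹
Fraction remaining after one interval: e^(−kτ) = e^(−0.07600 × 18.0) = 0.2546
R = 1 / (1 − 0.2546) = 1.342
Css,max = 14.4 × 1.342 = 19.32 ng/mL
Css,min = Css,max × e^(−kτ) = 19.32 × 0.2546 ≈ 4.92 ng/mL

4.92 ng/mL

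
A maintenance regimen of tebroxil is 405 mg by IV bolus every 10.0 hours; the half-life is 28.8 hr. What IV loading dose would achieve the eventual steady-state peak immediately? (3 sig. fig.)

k = ln 2 / 28.8 = 0.02407 hr⁻¹
Accumulation ratio R = 1 / (1 − e^(−kτ)) = 1 / (1 − e^(−0.02407×10.0)) = 1 / (1 − 0.7861) = 4.675
Loading dose = maintenance dose × R = 405 × 4.675 ≈ 1890 mg

1890 mg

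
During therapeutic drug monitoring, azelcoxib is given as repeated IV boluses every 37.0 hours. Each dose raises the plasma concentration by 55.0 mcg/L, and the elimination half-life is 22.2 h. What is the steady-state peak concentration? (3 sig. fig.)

80.3 mcg/L

k = ln 2 / 22.2 = 0.03122 h⁻¹
Fraction remaining after one interval: e^(−kτ) = e^(−0.03122 × 37.0) = 0.3150
R = 1 / (1 − 0.3150) = 1.460
Css,max = 55.0 × 1.460 ≈ 80.3 mcg/L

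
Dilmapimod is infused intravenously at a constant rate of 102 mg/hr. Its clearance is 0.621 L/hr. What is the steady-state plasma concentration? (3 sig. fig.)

Css = infusion rate / CL = 102 / 0.621 ≈ 164 µg/mL

164 µg/mL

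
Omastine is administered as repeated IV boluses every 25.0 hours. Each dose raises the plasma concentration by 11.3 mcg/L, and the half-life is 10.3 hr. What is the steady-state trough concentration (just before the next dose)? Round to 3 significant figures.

2.58 mcg/L

k = ln 2 / 10.3 = 0.06730 hr⁻¹
Fraction remaining after one interval: e^(−kτ) = e^(−0.06730 × 25.0) = 0.1859
R = 1 / (1 − 0.1859) = 1.228
Css,max = 11.3 × 1.228 = 13.88 mcg/L
Css,min = Css,max × e^(−kτ) = 13.88 × 0.1859 ≈ 2.58 mcg/L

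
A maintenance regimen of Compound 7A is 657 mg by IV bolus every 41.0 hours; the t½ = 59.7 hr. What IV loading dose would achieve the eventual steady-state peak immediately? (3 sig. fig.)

1730 mg

k = ln 2 / 59.7 = 0.01161 hr⁻¹
Accumulation ratio R = 1 / (1 − e^(−kτ)) = 1 / (1 − e^(−0.01161×41.0)) = 1 / (1 − 0.6212) = 2.640
Loading dose = maintenance dose × R = 657 × 2.640 ≈ 1730 mg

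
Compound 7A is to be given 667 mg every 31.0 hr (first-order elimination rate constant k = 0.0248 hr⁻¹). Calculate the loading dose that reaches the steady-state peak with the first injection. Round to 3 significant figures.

Accumulation ratio R = 1 / (1 − e^(−kτ)) = 1 / (1 − e^(−0.02480×31.0)) = 1 / (1 − 0.4636) = 1.864
Loading dose = maintenance dose × R = 667 × 1.864 ≈ 1240 mg

1240 mg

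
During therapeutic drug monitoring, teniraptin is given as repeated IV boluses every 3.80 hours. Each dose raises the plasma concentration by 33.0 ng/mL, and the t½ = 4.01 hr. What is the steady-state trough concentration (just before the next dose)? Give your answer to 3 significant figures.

k = ln 2 / 4.01 = 0.1729 hr⁻¹
Fraction remaining after one interval: e^(−kτ) = e^(−0.1729 × 3.80) = 0.5185
R = 1 / (1 − 0.5185) = 2.077
Css,max = 33.0 × 2.077 = 68.53 ng/mL
Css,min = Css,max × e^(−kτ) = 68.53 × 0.5185 ≈ 35.5 ng/mL

35.5 ng/mL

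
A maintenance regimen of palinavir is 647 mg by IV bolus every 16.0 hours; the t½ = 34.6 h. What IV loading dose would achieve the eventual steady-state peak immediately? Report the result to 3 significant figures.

k = ln 2 / 34.6 = 0.02003 h⁻¹
Accumulation ratio R = 1 / (1 − e^(−kτ)) = 1 / (1 − e^(−0.02003×16.0)) = 1 / (1 − 0.7258) = 3.646
Loading dose = maintenance dose × R = 647 × 3.646 ≈ 2360 mg

2360 mg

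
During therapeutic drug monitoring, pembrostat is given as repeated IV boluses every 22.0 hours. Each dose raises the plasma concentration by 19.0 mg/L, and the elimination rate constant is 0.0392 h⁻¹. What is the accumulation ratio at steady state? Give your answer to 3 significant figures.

Fraction remaining after one interval: e^(−kτ) = e^(−0.03920 × 22.0) = 0.4221
R = 1 / (1 − 0.4221) = 1 / 0.5779 ≈ 1.73

1.73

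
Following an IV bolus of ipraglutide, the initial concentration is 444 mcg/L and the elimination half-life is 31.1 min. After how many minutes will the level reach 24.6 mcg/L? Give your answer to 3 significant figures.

k = ln 2 / 31.1 = 0.02229 min⁻¹
C(t) = C₀ e^(−kt)  ⇒  t = ln(C₀/C) / k
t = ln(444/24.6) / 0.02229 = 2.893 / 0.02229 ≈ 130 minutes

130 minutes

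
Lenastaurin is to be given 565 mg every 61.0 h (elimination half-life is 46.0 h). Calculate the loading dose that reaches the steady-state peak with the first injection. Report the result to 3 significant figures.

940 mg

k = ln 2 / 46.0 = 0.01507 h⁻¹
Accumulation ratio R = 1 / (1 − e^(−kτ)) = 1 / (1 − e^(−0.01507×61.0)) = 1 / (1 − 0.3988) = 1.663
Loading dose = maintenance dose × R = 565 × 1.663 ≈ 940 mg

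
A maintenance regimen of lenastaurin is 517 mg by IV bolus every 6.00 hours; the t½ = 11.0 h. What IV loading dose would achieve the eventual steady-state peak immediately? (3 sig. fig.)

1640 mg

k = ln 2 / 11.0 = 0.06301 h⁻¹
Accumulation ratio R = 1 / (1 − e^(−kτ)) = 1 / (1 − e^(−0.06301×6.00)) = 1 / (1 − 0.6852) = 3.176
Loading dose = maintenance dose × R = 517 × 3.176 ≈ 1640 mg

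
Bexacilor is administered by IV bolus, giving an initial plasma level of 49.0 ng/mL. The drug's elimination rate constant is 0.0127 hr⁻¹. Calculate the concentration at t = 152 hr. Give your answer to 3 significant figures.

C(t) = C₀ e^(−kt) = 49.0 × e^(−0.01270 × 152) = 49.0 × e^(−1.930) = 49.0 × 0.1451 ≈ 7.11 ng/mL

7.11 ng/mL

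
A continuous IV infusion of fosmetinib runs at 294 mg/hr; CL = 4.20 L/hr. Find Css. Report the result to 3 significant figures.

70.0 µg/mL

Css = infusion rate / CL = 294 / 4.20 ≈ 70.0 µg/mL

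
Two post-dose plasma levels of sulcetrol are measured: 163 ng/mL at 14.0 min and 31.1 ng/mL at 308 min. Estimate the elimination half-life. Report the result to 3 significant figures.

123 minutes

k = ln(C₁/C₂) / (t₂ − t₁) = ln(163/31.1) / (308 − 14.0)
  = 1.657 / 294.0 = 0.005634 min⁻¹
t½ = ln 2 / k = ln 2 / 0.005634 ≈ 123 minutes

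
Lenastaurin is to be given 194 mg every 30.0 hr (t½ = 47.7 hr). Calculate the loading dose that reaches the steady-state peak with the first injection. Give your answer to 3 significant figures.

k = ln 2 / 47.7 = 0.01453 hr⁻¹
Accumulation ratio R = 1 / (1 − e^(−kτ)) = 1 / (1 − e^(−0.01453×30.0)) = 1 / (1 − 0.6467) = 2.830
Loading dose = maintenance dose × R = 194 × 2.830 ≈ 549 mg

549 mg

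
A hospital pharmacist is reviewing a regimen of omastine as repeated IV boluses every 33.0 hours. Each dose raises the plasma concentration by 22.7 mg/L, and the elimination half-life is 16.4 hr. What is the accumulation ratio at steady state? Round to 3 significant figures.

1.33

k = ln 2 / 16.4 = 0.04227 hr⁻¹
Fraction remaining after one interval: e^(−kτ) = e^(−0.04227 × 33.0) = 0.2479
R = 1 / (1 − 0.2479) = 1 / 0.7521 ≈ 1.33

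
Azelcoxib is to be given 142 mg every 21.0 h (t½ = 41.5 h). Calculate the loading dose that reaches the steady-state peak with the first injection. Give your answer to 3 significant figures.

k = ln 2 / 41.5 = 0.01670 h⁻¹
Accumulation ratio R = 1 / (1 − e^(−kτ)) = 1 / (1 − e^(−0.01670×21.0)) = 1 / (1 − 0.7042) = 3.380
Loading dose = maintenance dose × R = 142 × 3.380 ≈ 480 mg

480 mg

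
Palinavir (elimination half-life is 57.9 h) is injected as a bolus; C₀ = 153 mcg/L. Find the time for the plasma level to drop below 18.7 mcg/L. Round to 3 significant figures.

k = ln 2 / 57.9 = 0.01197 h⁻¹
C(t) = C₀ e^(−kt)  ⇒  t = ln(C₀/C) / k
t = ln(153/18.7) / 0.01197 = 2.102 / 0.01197 ≈ 176 hours

176 hours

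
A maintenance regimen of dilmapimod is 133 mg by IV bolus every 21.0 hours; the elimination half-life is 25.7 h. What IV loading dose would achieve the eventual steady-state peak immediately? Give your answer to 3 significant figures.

k = ln 2 / 25.7 = 0.02697 h⁻¹
Accumulation ratio R = 1 / (1 − e^(−kτ)) = 1 / (1 − e^(−0.02697×21.0)) = 1 / (1 − 0.5676) = 2.313
Loading dose = maintenance dose × R = 133 × 2.313 ≈ 308 mg

308 mg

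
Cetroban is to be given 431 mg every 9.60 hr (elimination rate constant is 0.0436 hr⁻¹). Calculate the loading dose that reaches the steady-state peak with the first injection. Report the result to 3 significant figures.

Accumulation ratio R = 1 / (1 − e^(−kτ)) = 1 / (1 − e^(−0.04360×9.60)) = 1 / (1 − 0.6580) = 2.924
Loading dose = maintenance dose × R = 431 × 2.924 ≈ 1260 mg

1260 mg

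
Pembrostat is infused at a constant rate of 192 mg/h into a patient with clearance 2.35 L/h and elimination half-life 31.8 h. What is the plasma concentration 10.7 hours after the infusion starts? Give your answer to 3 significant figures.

17.0 mg/L

Css = rate / CL = 192 / 2.35 = 81.70 mg/L
k = ln 2 / 31.8 = 0.02180 h⁻¹
C(t) = Css (1 − e^(−kt)) = 81.70 × (1 − e^(−0.2332)) = 81.70 × 0.2080 ≈ 17.0 mg/L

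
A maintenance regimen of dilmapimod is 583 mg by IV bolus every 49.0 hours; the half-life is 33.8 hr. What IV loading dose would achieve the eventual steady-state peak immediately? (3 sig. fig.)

k = ln 2 / 33.8 = 0.02051 hr⁻¹
Accumulation ratio R = 1 / (1 − e^(−kτ)) = 1 / (1 − e^(−0.02051×49.0)) = 1 / (1 − 0.3661) = 1.578
Loading dose = maintenance dose × R = 583 × 1.578 ≈ 920 mg

920 mg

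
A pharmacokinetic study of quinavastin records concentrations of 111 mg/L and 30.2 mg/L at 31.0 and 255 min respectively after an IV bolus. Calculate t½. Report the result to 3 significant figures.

119 minutes

k = ln(C₁/C₂) / (t₂ − t₁) = ln(111/30.2) / (255 − 31.0)
  = 1.302 / 224.0 = 0.005811 min⁻¹
t½ = ln 2 / k = ln 2 / 0.005811 ≈ 119 minutes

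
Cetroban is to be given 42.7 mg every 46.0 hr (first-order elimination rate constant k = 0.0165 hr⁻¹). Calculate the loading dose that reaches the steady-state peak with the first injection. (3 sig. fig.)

80.3 mg

Accumulation ratio R = 1 / (1 − e^(−kτ)) = 1 / (1 − e^(−0.01650×46.0)) = 1 / (1 − 0.4681) = 1.880
Loading dose = maintenance dose × R = 42.7 × 1.880 ≈ 80.3 mg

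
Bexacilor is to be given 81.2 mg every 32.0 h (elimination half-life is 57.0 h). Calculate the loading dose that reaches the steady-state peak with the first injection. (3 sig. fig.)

252 mg

k = ln 2 / 57.0 = 0.01216 h⁻¹
Accumulation ratio R = 1 / (1 − e^(−kτ)) = 1 / (1 − e^(−0.01216×32.0)) = 1 / (1 − 0.6776) = 3.102
Loading dose = maintenance dose × R = 81.2 × 3.102 ≈ 252 mg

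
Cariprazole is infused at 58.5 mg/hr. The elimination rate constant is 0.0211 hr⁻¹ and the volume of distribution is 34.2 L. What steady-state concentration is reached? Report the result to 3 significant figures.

81.1 µg/mL

CL = k · V = 0.0211 × 34.2 = 0.7216 L/hr
Css = rate / CL = 58.5 / 0.7216 ≈ 81.1 µg/mL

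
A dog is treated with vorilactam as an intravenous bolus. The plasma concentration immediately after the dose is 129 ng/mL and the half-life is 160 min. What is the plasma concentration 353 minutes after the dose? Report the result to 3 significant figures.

28.0 ng/mL

k = ln 2 / 160 = 0.004332 min⁻¹
353 min is 2.206 half-lives, so C = 129 × (1/2)^2.206 = 129 × 0.2167 ≈ 28.0 ng/mL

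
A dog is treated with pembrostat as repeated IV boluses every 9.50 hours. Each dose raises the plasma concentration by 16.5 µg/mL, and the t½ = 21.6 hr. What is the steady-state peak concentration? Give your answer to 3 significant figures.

62.8 µg/mL

k = ln 2 / 21.6 = 0.03209 hr⁻¹
Fraction remaining after one interval: e^(−kτ) = e^(−0.03209 × 9.50) = 0.7372
R = 1 / (1 − 0.7372) = 3.806
Css,max = 16.5 × 3.806 ≈ 62.8 µg/mL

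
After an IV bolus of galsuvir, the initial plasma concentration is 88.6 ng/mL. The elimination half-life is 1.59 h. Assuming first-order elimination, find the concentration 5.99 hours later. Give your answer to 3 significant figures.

k = ln 2 / 1.59 = 0.4359 h⁻¹
C(t) = C₀ e^(−kt) = 88.6 × e^(−0.4359 × 5.99) = 88.6 × e^(−2.611) = 88.6 × 0.07344 ≈ 6.51 ng/mL

6.51 ng/mL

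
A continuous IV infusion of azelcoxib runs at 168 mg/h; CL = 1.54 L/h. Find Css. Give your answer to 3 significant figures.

Css = infusion rate / CL = 168 / 1.54 ≈ 109 µg/mL

109 µg/mL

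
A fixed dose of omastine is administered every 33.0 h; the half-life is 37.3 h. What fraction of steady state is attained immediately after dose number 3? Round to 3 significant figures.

0.841

k = ln 2 / 37.3 = 0.01858 h⁻¹
f_n = 1 − e^(−nkτ) = 1 − e^(−3 × 0.01858 × 33.0) = 1 − e^(−1.840) = 1 − 0.1589 ≈ 0.841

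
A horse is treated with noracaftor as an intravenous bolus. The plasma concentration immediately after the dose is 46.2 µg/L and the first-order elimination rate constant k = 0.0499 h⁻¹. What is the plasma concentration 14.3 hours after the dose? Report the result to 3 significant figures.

22.6 µg/L

C(t) = C₀ e^(−kt) = 46.2 × e^(−0.04990 × 14.3) = 46.2 × e^(−0.7136) = 46.2 × 0.4899 ≈ 22.6 µg/L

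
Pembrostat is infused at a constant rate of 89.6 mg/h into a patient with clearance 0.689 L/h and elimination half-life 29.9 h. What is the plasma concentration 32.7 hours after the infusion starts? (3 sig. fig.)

69.1 mg/L

Css = rate / CL = 89.6 / 0.689 = 130.0 mg/L
k = ln 2 / 29.9 = 0.02318 h⁻¹
C(t) = Css (1 − e^(−kt)) = 130.0 × (1 − e^(−0.7581)) = 130.0 × 0.5314 ≈ 69.1 mg/L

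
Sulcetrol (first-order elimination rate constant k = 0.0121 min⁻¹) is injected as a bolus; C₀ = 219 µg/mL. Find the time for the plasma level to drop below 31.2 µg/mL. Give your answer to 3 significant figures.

161 minutes

C(t) = C₀ e^(−kt)  ⇒  t = ln(C₀/C) / k
t = ln(219/31.2) / 0.01210 = 1.949 / 0.01210 ≈ 161 minutes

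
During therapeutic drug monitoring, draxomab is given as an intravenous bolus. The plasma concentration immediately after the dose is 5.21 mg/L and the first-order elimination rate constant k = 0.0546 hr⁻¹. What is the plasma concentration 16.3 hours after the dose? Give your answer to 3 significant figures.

2.14 mg/L

C(t) = C₀ e^(−kt) = 5.21 × e^(−0.05460 × 16.3) = 5.21 × e^(−0.8900) = 5.21 × 0.4107 ≈ 2.14 mg/L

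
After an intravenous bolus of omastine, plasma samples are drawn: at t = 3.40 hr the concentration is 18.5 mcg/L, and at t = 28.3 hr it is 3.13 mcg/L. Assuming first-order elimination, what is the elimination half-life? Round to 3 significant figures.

9.71 hours

k = ln(C₁/C₂) / (t₂ − t₁) = ln(18.5/3.13) / (28.3 − 3.40)
  = 1.777 / 24.90 = 0.07135 hr⁻¹
t½ = ln 2 / k = ln 2 / 0.07135 ≈ 9.71 hours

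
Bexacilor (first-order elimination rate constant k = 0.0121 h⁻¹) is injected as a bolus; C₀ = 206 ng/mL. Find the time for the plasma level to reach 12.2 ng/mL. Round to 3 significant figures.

234 hours

C(t) = C₀ e^(−kt)  ⇒  t = ln(C₀/C) / k
t = ln(206/12.2) / 0.01210 = 2.826 / 0.01210 ≈ 234 hours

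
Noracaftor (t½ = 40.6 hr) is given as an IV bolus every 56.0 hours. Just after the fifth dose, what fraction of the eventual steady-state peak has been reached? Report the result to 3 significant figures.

0.992

k = ln 2 / 40.6 = 0.01707 hr⁻¹
f_n = 1 − e^(−nkτ) = 1 − e^(−5 × 0.01707 × 56.0) = 1 − e^(−4.780) = 1 − 0.008393 ≈ 0.992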